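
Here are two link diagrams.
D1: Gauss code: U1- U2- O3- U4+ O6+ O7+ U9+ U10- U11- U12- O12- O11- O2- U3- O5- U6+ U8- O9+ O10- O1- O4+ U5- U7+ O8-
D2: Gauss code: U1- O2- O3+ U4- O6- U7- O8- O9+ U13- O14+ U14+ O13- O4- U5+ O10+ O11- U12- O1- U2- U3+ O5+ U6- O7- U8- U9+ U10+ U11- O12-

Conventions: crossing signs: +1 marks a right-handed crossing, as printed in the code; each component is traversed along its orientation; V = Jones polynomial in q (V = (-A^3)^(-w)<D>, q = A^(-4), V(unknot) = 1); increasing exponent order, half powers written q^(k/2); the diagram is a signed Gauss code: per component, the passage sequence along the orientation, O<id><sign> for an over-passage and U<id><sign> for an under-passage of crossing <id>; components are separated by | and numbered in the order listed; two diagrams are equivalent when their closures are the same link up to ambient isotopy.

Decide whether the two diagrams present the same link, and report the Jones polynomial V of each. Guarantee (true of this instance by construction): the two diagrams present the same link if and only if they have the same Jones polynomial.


equivalent: no
V(D1) = q^-5 - 2q^-4 + 2q^-3 - 2q^-2 + 2q^-1 - 1 + q  (w -4, c 12, <D> = A^-16 - A^-12 + 2A^-8 - 2A^-4 + 2 - 2A^4 + A^8)
D2 (bracket A^-8 - A^-4 + 2 - A^4 + A^8 - A^12; 14 crossings at w = -4): V = -q^-6 + q^-5 - q^-4 + 2q^-3 - q^-2 + q^-1
why: comparing 2 Jones polynomials yields 2 groups


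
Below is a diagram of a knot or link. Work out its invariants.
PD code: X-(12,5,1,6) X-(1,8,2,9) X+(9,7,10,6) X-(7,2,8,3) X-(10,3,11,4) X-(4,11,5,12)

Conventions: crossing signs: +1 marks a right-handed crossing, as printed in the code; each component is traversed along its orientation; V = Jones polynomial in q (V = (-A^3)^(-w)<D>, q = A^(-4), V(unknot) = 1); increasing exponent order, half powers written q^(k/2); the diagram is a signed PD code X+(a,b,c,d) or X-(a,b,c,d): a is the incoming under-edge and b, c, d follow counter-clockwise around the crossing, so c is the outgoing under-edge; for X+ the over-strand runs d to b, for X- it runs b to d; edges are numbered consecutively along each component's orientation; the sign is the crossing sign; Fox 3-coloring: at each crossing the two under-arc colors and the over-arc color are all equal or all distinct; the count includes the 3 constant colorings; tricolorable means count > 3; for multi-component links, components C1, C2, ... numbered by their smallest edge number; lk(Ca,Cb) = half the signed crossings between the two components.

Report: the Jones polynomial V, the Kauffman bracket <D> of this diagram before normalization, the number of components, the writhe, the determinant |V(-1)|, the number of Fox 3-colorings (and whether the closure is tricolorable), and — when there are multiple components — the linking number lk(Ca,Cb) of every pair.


Jones polynomial: V(q) = -q^-6 + q^-5 - q^-4 + 2q^-3 - q^-2 + q^-1
<D> = A^-8 - A^-4 + 2 - A^4 + A^8 - A^12; writhe -4
components 1, writhe -4 (6 crossings)
3-colorings: 3 of 3^6, det 7 — not tricolorable
note: w = -4 (over 6 crossings) is diagram-only; (-A^3)^(4) removes it from V


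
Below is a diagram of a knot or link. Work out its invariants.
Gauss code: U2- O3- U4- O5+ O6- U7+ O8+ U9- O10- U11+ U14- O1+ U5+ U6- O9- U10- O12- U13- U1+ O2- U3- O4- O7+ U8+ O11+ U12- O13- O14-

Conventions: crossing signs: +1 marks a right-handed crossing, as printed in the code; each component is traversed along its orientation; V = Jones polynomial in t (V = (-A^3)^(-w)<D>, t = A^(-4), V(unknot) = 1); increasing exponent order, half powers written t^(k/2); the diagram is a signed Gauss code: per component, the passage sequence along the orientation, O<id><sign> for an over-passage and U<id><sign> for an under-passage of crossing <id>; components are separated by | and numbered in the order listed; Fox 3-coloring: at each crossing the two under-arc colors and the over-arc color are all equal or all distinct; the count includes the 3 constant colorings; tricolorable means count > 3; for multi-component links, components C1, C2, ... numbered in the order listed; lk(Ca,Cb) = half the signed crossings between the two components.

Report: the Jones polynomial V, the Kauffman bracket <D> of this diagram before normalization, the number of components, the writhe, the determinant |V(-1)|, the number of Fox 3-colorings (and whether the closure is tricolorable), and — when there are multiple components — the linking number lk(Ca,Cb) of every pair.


V(t) = t^-7 - 2t^-6 + 2t^-5 - 3t^-4 + 3t^-3 - 2t^-2 + 2t^-1
bracket: 2A^-8 - 2A^-4 + 3 - 3A^4 + 2A^8 - 2A^12 + A^16, w = -4
1 component, writhe -4, over 14 crossings
det 15, colorings 9 of 3^14 — tricolorable
observation: det 15 = |V(-1)|; divisible by 3, so tricolorable


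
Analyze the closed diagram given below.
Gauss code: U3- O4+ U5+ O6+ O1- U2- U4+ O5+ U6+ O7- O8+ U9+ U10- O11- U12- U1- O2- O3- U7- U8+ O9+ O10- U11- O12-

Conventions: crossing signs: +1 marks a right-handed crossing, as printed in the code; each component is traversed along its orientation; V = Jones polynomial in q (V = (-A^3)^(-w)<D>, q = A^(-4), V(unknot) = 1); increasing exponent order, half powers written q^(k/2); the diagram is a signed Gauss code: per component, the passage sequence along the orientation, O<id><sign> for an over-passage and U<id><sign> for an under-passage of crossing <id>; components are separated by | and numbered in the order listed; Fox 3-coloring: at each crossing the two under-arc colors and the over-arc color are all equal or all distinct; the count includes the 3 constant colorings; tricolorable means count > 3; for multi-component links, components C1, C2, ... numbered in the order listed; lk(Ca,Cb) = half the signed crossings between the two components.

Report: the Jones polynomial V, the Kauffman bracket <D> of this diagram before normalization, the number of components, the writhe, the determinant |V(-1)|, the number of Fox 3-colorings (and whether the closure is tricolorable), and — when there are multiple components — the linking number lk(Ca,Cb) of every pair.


Jones polynomial: V(q) = -q^-5 + q^-4 - q^-3 + 2q^-2 - q^-1 + 2 - q
<D> = -A^-10 + 2A^-6 - A^-2 + 2A^2 - A^6 + A^10 - A^14; writhe -2
components 1, writhe -2 (12 crossings)
3-colorings: 9 of 3^12, det 9 — tricolorable
note: w = -2 shifts under R1 moves; the (-A^3)^(2) factor cancels that in V


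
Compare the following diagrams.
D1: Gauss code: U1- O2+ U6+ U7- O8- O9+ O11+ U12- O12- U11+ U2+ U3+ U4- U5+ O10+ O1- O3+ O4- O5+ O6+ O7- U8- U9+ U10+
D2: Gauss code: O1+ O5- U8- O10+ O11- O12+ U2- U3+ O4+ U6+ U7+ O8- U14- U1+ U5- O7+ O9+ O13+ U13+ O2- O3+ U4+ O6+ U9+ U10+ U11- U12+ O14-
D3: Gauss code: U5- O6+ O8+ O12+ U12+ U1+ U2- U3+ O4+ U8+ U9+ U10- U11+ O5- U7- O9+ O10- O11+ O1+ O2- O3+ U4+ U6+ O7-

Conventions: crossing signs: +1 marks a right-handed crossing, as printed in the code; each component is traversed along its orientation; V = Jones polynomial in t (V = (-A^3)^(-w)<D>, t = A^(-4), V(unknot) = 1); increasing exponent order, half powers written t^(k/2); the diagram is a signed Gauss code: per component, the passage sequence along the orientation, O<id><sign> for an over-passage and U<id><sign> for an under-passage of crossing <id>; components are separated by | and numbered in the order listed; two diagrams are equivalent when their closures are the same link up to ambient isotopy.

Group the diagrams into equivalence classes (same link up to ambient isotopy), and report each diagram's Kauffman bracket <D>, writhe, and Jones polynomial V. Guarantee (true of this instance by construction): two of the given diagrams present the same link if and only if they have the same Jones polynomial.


grouping into links: {D1} | {D2, D3}
V(D1) = 1  (w +2, c 12, <D> = A^6)
V(D2) = t^-1 - 1 + 2t - 2t^2 + 2t^3 - 2t^4 + t^5  [14 crossings, <D> = A^-8 - 2A^-4 + 2 - 2A^4 + 2A^8 - A^12 + A^16, w = +4]
V(D3) = t^-1 - 1 + 2t - 2t^2 + 2t^3 - 2t^4 + t^5  [12 crossings, <D> = A^-8 - 2A^-4 + 2 - 2A^4 + 2A^8 - A^12 + A^16, w = +4]
why: 2 values of V(t) split the 3 diagrams


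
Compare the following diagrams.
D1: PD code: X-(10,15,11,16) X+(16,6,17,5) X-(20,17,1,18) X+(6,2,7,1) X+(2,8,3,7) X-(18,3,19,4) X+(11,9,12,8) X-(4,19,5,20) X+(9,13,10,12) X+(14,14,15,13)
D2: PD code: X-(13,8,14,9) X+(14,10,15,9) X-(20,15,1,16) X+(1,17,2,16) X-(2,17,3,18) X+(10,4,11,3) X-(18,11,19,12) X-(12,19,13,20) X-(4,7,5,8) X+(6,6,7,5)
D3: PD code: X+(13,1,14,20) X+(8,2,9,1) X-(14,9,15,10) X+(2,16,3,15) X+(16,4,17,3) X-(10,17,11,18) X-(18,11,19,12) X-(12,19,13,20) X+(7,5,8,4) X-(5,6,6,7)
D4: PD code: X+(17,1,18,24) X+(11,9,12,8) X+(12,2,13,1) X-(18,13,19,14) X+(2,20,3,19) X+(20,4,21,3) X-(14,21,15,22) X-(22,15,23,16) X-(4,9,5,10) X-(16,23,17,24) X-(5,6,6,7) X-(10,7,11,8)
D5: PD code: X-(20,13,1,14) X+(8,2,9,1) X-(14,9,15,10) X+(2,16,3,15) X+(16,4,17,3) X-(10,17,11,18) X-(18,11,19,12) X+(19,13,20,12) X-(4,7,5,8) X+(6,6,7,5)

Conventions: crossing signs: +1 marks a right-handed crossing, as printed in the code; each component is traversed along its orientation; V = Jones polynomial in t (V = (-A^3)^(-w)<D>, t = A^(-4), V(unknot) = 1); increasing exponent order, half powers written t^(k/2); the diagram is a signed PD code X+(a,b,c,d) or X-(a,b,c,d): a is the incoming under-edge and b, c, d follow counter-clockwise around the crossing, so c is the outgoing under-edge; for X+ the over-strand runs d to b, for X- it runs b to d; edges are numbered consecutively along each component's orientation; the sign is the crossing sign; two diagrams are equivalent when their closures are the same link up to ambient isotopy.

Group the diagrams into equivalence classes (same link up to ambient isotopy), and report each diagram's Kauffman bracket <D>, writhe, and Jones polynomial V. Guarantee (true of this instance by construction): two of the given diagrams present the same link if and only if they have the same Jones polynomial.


classes: {D1, D3, D4, D5} | {D2}
V(D1) = -t^-3 + 2t^-2 - 2t^-1 + 3 - 2t + 2t^2 - t^3  [10 crossings, <D> = -A^-6 + 2A^-2 - 2A^2 + 3A^6 - 2A^10 + 2A^14 - A^18, w = +2]
D2 (bracket A^-2 + A^6 - A^10; 10 crossings at w = -2): V = -t^-4 + t^-3 + t^-1
D3 (bracket -A^-12 + 2A^-8 - 2A^-4 + 3 - 2A^4 + 2A^8 - A^12; 10 crossings at w = 0): V = -t^-3 + 2t^-2 - 2t^-1 + 3 - 2t + 2t^2 - t^3
V(D4) = -t^-3 + 2t^-2 - 2t^-1 + 3 - 2t + 2t^2 - t^3  [12 crossings, <D> = -A^-18 + 2A^-14 - 2A^-10 + 3A^-6 - 2A^-2 + 2A^2 - A^6, w = -2]
V(D5) = -t^-3 + 2t^-2 - 2t^-1 + 3 - 2t + 2t^2 - t^3  [10 crossings, <D> = -A^-12 + 2A^-8 - 2A^-4 + 3 - 2A^4 + 2A^8 - A^12, w = 0]
insight: comparing 5 Jones polynomials yields 2 groups


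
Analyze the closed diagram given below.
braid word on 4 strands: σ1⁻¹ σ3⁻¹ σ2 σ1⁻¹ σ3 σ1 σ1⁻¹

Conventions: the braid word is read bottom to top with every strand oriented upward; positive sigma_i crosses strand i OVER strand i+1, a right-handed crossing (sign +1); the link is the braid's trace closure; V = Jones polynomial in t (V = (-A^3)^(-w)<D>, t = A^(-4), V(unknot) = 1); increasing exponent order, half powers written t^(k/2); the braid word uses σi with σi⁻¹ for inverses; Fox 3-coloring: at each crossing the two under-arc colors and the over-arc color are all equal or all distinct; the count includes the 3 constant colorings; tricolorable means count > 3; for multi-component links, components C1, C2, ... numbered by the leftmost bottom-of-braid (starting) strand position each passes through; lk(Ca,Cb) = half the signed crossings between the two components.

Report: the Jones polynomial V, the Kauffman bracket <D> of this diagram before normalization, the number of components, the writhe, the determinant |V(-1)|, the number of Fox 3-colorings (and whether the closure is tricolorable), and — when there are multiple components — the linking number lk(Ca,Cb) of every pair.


Jones polynomial: V(t) = t^-3 + t^-2 + t^-1 + 1
<D> = -A^-3 - A - A^5 - A^9; writhe -1
components 3, writhe -1 (7 crossings)
linking number lk(C1,C2) = -1
lk(C1,C3): 0
lk(C2,C3) = 0
3-colorings: 9 of 3^7, det 0 — tricolorable
note: the span of V is 3, within the link bound 7 + 3 - 1


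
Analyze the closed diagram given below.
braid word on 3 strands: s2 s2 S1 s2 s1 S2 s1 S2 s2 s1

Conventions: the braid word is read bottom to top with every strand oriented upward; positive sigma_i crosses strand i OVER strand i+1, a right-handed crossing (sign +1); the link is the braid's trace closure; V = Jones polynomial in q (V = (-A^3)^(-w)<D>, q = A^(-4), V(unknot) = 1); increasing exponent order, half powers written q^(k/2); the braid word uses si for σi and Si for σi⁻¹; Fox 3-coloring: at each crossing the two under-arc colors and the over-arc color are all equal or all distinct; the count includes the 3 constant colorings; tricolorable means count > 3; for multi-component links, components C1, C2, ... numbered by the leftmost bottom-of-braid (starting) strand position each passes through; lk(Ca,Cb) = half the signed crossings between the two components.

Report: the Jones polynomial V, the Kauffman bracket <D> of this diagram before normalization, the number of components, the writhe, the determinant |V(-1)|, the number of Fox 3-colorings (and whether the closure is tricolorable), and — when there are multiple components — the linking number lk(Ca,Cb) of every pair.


V = 2q - 2q^2 + 3q^3 - 3q^4 + 2q^5 - 2q^6 + q^7
<D> = A^-16 - 2A^-12 + 2A^-8 - 3A^-4 + 3 - 2A^4 + 2A^8 (w = +4)
1 component over 10 crossings, w = +4
9 Fox colorings among 3^10, |V(-1)| = 15: tricolorable
why: det 15 = |V(-1)|; divisible by 3, so tricolorable


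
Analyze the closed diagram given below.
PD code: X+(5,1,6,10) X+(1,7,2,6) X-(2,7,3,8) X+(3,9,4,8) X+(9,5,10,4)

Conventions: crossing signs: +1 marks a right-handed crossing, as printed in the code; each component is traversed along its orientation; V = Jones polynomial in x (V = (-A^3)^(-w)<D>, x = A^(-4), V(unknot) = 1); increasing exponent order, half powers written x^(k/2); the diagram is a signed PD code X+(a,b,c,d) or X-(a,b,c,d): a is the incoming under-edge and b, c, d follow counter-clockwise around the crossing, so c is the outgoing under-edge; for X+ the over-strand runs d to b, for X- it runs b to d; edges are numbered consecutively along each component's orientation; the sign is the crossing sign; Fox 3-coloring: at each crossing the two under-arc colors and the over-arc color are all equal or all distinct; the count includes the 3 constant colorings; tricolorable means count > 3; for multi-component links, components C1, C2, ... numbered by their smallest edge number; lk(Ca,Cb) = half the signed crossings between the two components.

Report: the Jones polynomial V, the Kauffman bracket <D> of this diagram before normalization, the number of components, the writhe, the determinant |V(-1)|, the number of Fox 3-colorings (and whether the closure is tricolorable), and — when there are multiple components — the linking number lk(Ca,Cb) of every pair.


Jones polynomial: V(x) = x + x^3 - x^4
<D> = A^-7 - A^-3 - A^5; writhe +3
components 1, writhe +3 (5 crossings)
3-colorings: 9 of 3^5, det 3 — tricolorable
note: w = +3 shifts under R1 moves; the (-A^3)^(-3) factor cancels that in V


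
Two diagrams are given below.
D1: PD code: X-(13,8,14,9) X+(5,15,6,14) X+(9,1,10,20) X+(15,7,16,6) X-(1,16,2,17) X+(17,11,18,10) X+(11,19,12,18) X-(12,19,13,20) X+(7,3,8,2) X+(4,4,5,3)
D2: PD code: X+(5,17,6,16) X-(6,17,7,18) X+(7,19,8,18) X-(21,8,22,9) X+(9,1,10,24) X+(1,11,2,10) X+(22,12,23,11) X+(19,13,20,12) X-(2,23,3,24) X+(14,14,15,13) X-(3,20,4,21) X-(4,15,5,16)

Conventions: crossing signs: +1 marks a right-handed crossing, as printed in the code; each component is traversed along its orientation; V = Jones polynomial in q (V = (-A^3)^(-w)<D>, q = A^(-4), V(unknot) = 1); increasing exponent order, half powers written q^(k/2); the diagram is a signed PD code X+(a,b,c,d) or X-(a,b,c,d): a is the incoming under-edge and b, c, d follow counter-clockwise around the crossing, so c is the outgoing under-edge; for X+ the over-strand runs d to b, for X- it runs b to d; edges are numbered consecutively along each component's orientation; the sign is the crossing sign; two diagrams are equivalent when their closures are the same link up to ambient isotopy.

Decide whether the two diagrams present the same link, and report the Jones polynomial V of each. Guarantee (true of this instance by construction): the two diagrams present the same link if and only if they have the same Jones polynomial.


same link: no
V(D1) = q^-1 - 2 + 3q - 3q^2 + 4q^3 - 3q^4 + 2q^5 - q^6  [10 crossings, <D> = -A^-12 + 2A^-8 - 3A^-4 + 4 - 3A^4 + 3A^8 - 2A^12 + A^16, w = +4]
D2 (bracket A^-2 - A^2 + A^6 - A^10 + A^14; 12 crossings at w = +2): V = q^-2 - q^-1 + 1 - q + q^2
note: 2 values of V(q) split the 2 diagrams


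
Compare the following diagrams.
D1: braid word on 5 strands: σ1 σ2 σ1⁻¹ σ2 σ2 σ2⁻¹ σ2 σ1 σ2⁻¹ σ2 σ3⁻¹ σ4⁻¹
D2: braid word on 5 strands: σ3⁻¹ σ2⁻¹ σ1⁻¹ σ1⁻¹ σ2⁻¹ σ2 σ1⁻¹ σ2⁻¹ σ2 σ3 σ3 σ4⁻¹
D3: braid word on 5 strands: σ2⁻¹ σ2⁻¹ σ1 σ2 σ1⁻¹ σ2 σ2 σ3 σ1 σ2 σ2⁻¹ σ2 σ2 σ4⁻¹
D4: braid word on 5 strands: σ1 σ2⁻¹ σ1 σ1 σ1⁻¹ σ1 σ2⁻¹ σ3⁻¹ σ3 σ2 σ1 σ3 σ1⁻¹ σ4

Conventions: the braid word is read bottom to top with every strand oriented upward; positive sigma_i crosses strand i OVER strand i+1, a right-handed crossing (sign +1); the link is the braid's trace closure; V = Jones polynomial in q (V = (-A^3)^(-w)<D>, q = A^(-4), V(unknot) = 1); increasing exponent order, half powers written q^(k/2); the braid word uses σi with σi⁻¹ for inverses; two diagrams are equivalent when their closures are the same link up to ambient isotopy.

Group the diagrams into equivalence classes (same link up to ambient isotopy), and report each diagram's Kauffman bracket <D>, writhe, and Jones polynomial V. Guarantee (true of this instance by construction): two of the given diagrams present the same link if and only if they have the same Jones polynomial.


classes: {D1, D3} | {D2} | {D4}
V(D1) = q - q^2 + 2q^3 - q^4 + q^5 - q^6  [12 crossings, <D> = -A^-18 + A^-14 - A^-10 + 2A^-6 - A^-2 + A^2, w = +2]
V(D2) = -q^-4 + q^-3 + q^-1  [12 crossings, <D> = A^-8 + 1 - A^4, w = -4]
D3 (bracket -A^-12 + A^-8 - A^-4 + 2 - A^4 + A^8; 14 crossings at w = +4): V = q - q^2 + 2q^3 - q^4 + q^5 - q^6
D4 (bracket -A^-4 + 1 + A^8; 14 crossings at w = +4): V = q + q^3 - q^4
insight: V(q) takes 3 values over 4 diagrams, fixing the grouping


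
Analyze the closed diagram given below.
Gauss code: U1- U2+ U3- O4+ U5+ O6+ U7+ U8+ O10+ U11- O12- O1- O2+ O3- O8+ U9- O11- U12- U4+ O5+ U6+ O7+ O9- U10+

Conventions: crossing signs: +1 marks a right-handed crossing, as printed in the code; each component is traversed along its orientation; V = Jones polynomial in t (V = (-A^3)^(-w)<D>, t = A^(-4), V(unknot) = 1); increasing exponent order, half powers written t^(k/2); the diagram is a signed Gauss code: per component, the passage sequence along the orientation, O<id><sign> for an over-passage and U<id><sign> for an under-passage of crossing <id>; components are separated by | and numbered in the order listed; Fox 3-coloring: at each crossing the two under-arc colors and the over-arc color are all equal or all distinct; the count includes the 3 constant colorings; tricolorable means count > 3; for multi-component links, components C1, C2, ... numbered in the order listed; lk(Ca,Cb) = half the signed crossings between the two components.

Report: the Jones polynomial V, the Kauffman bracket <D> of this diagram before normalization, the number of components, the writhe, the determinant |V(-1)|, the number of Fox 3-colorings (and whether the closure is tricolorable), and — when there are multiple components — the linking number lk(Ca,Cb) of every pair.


V(t) = -t^-2 + 2t^-1 - 2 + 4t - 4t^2 + 4t^3 - 3t^4 + 2t^5 - t^6
bracket: -A^-18 + 2A^-14 - 3A^-10 + 4A^-6 - 4A^-2 + 4A^2 - 2A^6 + 2A^10 - A^14, w = +2
1 component, writhe +2, over 12 crossings
det 23, colorings 3 of 3^12 — not tricolorable
observation: the span of V is 8, forcing >= 8 crossings in any diagram


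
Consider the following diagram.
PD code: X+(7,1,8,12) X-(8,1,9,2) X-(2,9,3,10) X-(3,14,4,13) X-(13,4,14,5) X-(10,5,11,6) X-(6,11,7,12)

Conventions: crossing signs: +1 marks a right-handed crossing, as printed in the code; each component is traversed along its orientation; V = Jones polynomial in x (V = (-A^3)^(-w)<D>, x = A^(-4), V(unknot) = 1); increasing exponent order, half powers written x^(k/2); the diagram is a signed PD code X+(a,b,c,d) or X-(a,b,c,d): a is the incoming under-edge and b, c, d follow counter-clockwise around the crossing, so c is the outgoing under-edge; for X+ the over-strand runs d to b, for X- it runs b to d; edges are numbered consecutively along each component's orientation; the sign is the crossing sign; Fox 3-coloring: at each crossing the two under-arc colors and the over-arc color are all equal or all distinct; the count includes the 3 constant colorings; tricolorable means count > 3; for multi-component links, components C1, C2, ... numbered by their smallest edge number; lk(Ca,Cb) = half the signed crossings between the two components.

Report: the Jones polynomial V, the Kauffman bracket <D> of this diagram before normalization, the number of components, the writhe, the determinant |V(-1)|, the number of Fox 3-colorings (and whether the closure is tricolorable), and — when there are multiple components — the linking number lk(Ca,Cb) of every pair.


Jones polynomial: V(x) = x^(-13/2) - x^(-11/2) + x^(-9/2) - 2x^(-7/2) - x^(-3/2)
<D> = A^-9 + 2A^-1 - A^3 + A^7 - A^11; writhe -5
components 2, writhe -5 (7 crossings)
linking number lk(C1,C2) = -1
3-colorings: 9 of 3^7, det 6 — tricolorable
note: det 6 = |V(-1)|; divisible by 3, so tricolorable


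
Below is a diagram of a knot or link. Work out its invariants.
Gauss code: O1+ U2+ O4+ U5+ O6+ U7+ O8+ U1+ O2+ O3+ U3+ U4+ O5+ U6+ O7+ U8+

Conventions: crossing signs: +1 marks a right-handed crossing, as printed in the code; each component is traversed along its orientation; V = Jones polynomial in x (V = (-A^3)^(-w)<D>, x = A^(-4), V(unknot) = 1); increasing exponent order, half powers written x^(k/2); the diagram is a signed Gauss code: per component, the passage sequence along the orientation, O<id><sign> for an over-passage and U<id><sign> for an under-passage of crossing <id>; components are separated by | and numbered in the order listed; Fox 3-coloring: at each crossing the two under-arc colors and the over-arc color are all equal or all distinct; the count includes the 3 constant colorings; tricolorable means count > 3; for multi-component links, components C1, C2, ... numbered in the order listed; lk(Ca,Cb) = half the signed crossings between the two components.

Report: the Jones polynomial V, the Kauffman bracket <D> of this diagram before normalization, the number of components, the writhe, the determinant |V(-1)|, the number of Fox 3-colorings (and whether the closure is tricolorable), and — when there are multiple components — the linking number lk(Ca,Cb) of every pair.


V(x) = x^3 + x^5 - x^6 + x^7 - x^8 + x^9 - x^10
bracket: -A^-16 + A^-12 - A^-8 + A^-4 - 1 + A^4 + A^12, w = +8
1 component, writhe +8, over 8 crossings
det 7, colorings 3 of 3^8 — not tricolorable
observation: |V(-1)| = 7: so not tricolorable, since 3 does not divide 7


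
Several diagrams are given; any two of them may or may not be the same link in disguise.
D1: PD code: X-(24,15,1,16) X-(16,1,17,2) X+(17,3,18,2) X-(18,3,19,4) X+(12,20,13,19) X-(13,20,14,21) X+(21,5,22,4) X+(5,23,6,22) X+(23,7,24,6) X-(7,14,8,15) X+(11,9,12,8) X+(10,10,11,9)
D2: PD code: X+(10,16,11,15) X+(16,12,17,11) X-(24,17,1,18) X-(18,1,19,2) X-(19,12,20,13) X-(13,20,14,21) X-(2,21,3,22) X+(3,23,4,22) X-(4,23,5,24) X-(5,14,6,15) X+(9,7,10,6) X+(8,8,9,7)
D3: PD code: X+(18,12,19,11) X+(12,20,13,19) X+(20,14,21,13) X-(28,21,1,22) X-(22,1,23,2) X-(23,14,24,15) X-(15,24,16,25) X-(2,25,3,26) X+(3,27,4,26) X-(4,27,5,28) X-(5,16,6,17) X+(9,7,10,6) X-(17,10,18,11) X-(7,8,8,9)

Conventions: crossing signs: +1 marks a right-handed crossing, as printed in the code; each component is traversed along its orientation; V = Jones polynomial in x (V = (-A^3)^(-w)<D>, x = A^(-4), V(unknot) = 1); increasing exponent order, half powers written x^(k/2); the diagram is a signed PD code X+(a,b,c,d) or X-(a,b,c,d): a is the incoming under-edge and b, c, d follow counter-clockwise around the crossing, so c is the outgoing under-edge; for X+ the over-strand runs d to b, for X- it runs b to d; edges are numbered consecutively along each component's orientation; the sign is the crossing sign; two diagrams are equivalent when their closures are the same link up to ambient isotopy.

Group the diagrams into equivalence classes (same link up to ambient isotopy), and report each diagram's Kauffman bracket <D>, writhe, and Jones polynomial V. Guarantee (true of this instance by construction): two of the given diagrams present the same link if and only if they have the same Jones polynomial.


grouping into links: {D1} | {D2, D3}
V(D1) = 1  (w +2, c 12, <D> = A^6)
V(D2) = -x^-6 + x^-5 - x^-4 + 2x^-3 - x^-2 + x^-1  (w -2, c 12, <D> = A^-2 - A^2 + 2A^6 - A^10 + A^14 - A^18)
D3 (bracket A^-8 - A^-4 + 2 - A^4 + A^8 - A^12; 14 crossings at w = -4): V = -x^-6 + x^-5 - x^-4 + 2x^-3 - x^-2 + x^-1
why: 2 classes among 3 diagrams; unequal V(x) rules out equality


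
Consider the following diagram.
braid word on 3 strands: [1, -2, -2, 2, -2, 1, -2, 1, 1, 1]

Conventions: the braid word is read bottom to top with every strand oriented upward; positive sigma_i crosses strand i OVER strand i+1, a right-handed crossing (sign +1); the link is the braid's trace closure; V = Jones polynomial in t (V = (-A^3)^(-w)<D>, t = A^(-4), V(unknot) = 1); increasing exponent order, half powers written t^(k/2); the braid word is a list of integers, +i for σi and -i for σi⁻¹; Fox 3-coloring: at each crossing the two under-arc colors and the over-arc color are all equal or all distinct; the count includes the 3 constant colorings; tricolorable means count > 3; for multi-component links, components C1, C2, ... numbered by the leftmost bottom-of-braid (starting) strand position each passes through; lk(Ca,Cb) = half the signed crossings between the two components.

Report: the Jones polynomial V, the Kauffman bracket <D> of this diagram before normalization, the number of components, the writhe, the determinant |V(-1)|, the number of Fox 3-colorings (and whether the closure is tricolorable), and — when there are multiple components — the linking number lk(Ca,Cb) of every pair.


Jones polynomial: V(t) = -t^-2 + 2t^-1 - 2 + 4t - 4t^2 + 4t^3 - 3t^4 + 2t^5 - t^6
<D> = -A^-18 + 2A^-14 - 3A^-10 + 4A^-6 - 4A^-2 + 4A^2 - 2A^6 + 2A^10 - A^14; writhe +2
components 1, writhe +2 (10 crossings)
3-colorings: 3 of 3^10, det 23 — not tricolorable
note: w = +2 (over 10 crossings) is diagram-only; (-A^3)^(-2) removes it from V


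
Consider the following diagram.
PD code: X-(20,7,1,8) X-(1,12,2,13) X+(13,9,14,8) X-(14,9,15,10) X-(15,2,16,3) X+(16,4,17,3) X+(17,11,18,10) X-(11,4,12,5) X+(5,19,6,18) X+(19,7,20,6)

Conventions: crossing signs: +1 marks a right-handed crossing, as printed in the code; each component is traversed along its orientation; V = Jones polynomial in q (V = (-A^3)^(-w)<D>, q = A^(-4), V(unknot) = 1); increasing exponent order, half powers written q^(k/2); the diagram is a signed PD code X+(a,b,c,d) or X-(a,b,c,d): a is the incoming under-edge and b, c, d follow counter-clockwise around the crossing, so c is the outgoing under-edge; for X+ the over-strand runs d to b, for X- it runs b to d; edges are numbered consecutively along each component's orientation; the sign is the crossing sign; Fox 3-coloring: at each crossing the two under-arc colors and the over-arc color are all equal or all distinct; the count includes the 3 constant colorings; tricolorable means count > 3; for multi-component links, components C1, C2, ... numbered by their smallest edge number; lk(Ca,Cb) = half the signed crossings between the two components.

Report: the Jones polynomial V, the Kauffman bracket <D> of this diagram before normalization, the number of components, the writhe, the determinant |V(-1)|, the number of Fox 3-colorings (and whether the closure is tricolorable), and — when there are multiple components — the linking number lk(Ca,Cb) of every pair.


V(q) = q^-2 - q^-1 + 1 - q + q^2
bracket: A^-8 - A^-4 + 1 - A^4 + A^8, w = 0
1 component, writhe 0, over 10 crossings
det 5, colorings 3 of 3^10 — not tricolorable
observation: w = 0 (over 10 crossings) is diagram-only; (-A^3)^(0) removes it from V


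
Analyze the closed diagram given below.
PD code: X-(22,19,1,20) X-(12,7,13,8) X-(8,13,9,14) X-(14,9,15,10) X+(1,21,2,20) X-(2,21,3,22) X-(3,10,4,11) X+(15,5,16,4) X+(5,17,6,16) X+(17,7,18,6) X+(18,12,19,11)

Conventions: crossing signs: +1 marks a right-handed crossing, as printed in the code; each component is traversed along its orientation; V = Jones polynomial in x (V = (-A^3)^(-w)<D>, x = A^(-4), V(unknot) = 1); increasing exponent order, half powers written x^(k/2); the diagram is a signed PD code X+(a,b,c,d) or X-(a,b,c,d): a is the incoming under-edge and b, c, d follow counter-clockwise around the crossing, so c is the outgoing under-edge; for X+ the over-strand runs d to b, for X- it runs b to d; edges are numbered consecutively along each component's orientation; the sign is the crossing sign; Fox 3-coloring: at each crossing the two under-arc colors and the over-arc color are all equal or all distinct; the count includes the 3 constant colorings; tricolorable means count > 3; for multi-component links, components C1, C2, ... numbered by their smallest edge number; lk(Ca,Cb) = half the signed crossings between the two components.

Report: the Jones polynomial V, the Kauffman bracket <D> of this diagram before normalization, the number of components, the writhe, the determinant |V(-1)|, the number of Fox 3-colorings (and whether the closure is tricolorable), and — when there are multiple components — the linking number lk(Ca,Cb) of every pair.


V(x) = -x^-3 + x^-2 - x^-1 + 3 - x + x^2 - x^3
bracket: A^-15 - A^-11 + A^-7 - 3A^-3 + A - A^5 + A^9, w = -1
1 component, writhe -1, over 11 crossings
det 9, colorings 27 of 3^11 — tricolorable
observation: det 9 = |V(-1)|; divisible by 3, so tricolorable


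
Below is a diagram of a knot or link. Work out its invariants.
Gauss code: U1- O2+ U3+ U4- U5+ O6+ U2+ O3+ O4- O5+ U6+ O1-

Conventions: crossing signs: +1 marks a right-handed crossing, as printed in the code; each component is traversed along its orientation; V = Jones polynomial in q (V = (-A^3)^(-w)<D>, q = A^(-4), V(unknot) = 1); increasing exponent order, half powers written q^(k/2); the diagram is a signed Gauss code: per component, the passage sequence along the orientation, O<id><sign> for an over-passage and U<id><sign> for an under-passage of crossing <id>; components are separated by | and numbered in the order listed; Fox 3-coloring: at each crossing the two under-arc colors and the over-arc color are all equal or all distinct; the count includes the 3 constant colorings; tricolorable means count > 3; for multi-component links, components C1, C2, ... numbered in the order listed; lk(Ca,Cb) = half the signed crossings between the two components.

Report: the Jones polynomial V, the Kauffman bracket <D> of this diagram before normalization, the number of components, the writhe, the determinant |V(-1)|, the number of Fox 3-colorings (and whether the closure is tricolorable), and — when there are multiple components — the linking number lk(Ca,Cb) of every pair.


V(q) = q + q^3 - q^4
bracket: -A^-10 + A^-6 + A^2, w = +2
1 component, writhe +2, over 6 crossings
det 3, colorings 9 of 3^6 — tricolorable
observation: the span of V is 3, forcing >= 3 crossings in any diagram


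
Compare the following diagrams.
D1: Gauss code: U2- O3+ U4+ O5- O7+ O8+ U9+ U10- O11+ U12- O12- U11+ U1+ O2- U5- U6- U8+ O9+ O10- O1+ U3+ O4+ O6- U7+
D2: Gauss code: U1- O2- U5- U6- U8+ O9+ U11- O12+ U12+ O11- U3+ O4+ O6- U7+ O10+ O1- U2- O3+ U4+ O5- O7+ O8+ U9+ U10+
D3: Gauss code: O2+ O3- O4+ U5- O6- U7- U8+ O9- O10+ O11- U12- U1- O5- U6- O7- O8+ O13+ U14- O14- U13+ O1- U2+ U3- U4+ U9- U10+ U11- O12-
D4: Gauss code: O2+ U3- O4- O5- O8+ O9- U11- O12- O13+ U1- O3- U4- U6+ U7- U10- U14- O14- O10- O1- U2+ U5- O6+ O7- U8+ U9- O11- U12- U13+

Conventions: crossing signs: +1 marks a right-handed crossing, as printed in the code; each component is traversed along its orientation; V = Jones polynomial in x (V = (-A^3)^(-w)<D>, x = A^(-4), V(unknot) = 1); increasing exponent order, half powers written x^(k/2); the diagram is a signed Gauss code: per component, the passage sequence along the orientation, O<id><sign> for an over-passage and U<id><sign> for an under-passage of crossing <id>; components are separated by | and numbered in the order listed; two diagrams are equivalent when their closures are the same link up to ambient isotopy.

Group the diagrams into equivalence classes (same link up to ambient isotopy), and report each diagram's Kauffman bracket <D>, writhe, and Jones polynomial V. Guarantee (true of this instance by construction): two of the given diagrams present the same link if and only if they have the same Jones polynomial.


equivalence classes: {D1, D2} | {D3, D4}
D1 (bracket A^-14 - 2A^-10 + 2A^-6 - 2A^-2 + 2A^2 - A^6 + A^10; 12 crossings at w = +2): V = x^-1 - 1 + 2x - 2x^2 + 2x^3 - 2x^4 + x^5
V(D2) = x^-1 - 1 + 2x - 2x^2 + 2x^3 - 2x^4 + x^5  [12 crossings, <D> = A^-14 - 2A^-10 + 2A^-6 - 2A^-2 + 2A^2 - A^6 + A^10, w = +2]
V(D3) = -x^-6 + x^-5 - x^-4 + 2x^-3 - x^-2 + x^-1  (w -4, c 14, <D> = A^-8 - A^-4 + 2 - A^4 + A^8 - A^12)
V(D4) = -x^-6 + x^-5 - x^-4 + 2x^-3 - x^-2 + x^-1  (w -6, c 14, <D> = A^-14 - A^-10 + 2A^-6 - A^-2 + A^2 - A^6)
key observation: 2 values of V(x) split the 4 diagrams


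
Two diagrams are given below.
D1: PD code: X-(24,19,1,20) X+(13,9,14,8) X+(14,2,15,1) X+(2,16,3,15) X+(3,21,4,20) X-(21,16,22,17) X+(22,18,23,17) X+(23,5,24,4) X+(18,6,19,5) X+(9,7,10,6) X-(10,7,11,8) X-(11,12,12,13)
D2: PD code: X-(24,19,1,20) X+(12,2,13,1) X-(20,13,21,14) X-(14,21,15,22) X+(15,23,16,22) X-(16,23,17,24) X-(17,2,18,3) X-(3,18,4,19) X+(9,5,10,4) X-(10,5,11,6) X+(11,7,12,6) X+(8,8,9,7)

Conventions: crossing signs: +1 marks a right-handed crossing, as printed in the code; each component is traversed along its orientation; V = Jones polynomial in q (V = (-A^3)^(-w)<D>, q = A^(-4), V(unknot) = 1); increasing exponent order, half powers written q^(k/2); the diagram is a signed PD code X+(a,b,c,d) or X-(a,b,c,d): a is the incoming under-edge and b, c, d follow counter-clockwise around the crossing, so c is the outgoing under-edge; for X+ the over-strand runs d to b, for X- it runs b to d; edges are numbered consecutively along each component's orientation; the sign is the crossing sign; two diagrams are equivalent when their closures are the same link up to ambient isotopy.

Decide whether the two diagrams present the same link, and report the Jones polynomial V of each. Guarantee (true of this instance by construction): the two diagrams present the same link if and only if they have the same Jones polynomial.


same link: no
V(D1) = q - q^2 + 2q^3 - q^4 + q^5 - q^6  [12 crossings, <D> = -A^-12 + A^-8 - A^-4 + 2 - A^4 + A^8, w = +4]
D2 (bracket A^-2 - A^2 + 2A^6 - A^10 + A^14 - A^18; 12 crossings at w = -2): V = -q^-6 + q^-5 - q^-4 + 2q^-3 - q^-2 + q^-1
note: comparing 2 Jones polynomials yields 2 groups


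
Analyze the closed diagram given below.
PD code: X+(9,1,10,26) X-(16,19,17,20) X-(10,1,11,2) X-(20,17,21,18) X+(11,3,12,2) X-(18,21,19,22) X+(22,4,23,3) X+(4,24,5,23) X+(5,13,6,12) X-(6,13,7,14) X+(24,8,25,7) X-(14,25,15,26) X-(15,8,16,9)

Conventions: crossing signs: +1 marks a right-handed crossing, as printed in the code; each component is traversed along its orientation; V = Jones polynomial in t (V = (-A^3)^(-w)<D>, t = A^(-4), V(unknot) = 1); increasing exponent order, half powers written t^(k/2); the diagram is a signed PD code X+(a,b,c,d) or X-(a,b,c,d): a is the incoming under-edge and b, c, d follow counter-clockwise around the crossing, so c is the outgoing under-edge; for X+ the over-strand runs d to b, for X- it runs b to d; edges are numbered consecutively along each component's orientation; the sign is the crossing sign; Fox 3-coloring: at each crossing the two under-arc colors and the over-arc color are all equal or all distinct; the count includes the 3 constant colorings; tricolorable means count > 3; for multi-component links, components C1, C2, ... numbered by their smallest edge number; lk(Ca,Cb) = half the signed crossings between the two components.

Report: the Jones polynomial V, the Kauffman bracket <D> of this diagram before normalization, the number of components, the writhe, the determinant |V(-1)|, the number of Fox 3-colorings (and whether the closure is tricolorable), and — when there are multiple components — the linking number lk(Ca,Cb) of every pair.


Jones polynomial: V(t) = -t^-3 + t^-2 - t^-1 + 3 - t + t^2 - t^3
<D> = A^-15 - A^-11 + A^-7 - 3A^-3 + A - A^5 + A^9; writhe -1
components 1, writhe -1 (13 crossings)
3-colorings: 27 of 3^13, det 9 — tricolorable
note: |V(-1)| = 9: so tricolorable, since 3 divides 9


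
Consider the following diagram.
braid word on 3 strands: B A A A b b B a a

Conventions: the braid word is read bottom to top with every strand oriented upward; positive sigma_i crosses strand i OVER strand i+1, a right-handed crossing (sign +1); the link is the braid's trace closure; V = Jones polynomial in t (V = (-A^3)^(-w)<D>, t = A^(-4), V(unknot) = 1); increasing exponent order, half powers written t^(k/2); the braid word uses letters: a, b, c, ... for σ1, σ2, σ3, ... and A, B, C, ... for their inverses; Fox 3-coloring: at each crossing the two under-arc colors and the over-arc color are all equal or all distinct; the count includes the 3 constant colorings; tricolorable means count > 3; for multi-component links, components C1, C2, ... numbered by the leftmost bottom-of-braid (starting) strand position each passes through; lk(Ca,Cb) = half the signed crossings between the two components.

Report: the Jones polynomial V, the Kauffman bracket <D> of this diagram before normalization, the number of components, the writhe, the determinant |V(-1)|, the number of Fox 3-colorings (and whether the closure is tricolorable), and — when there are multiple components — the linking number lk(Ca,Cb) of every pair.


Jones polynomial: V(t) = t^(-7/2) - t^(-5/2) + t^(-3/2) - 2t^(-1/2) - t^(3/2)
<D> = A^-9 + 2A^-1 - A^3 + A^7 - A^11; writhe -1
components 2, writhe -1 (9 crossings)
linking number lk(C1,C2) = +1
3-colorings: 9 of 3^9, det 6 — tricolorable
note: free reduction leaves σ2⁻¹ σ1⁻¹ σ1⁻¹ σ1⁻¹ σ2 σ1 σ1 of the original 9 letters


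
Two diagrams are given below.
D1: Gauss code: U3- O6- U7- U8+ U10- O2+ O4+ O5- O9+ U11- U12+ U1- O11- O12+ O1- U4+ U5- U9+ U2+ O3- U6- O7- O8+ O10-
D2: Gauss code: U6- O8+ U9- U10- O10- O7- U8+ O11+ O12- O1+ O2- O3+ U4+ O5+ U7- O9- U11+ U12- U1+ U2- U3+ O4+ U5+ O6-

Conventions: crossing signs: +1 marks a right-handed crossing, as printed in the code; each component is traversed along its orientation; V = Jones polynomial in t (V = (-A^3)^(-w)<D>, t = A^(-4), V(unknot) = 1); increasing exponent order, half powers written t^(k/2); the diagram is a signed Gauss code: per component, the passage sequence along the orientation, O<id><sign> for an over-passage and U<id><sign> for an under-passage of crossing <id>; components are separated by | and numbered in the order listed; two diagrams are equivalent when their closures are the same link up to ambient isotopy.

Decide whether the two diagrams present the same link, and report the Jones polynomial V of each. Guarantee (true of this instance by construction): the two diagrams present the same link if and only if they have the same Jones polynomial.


same link: no
V(D1) = -t^-4 + t^-3 + t^-1  [12 crossings, <D> = A^-2 + A^6 - A^10, w = -2]
D2 (bracket A^-20 - 2A^-16 + 2A^-12 - 2A^-8 + 2A^-4 - 1 + A^4; 12 crossings at w = 0): V = t^-1 - 1 + 2t - 2t^2 + 2t^3 - 2t^4 + t^5
note: 2 values of V(t) split the 2 diagrams
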